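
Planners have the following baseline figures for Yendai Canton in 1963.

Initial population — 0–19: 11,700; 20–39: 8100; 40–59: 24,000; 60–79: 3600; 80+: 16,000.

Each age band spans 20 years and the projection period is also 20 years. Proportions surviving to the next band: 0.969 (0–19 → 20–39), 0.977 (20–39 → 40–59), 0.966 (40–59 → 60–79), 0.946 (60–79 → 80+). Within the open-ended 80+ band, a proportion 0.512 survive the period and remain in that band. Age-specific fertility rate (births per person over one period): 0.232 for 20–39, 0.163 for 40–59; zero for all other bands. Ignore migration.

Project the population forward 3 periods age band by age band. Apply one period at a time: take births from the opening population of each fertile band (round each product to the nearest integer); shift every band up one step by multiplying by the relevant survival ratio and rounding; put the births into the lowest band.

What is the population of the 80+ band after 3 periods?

[period 1]
Births: 8100 × 0.232 = 1879, 24000 × 0.163 = 3912 → 5791
20–39: 11700 × 0.969 = 11337
40–59: 8100 × 0.977 = 7914
60–79: 24000 × 0.966 = 23184
80+: 3600 × 0.946 + 16000 × 0.512 = 3406 + 8192 = 11598
Population now: 0–19=5791, 20–39=11337, 40–59=7914, 60–79=23184, 80+=11598
[period 2]
Births: 11337 × 0.232 = 2630, 7914 × 0.163 = 1290 → 3920
20–39: 5791 × 0.969 = 5611
40–59: 11337 × 0.977 = 11076
60–79: 7914 × 0.966 = 7645
80+: 23184 × 0.946 + 11598 × 0.512 = 21932 + 5938 = 27870
Population now: 0–19=3920, 20–39=5611, 40–59=11076, 60–79=7645, 80+=27870
[period 3]
Births: 5611 × 0.232 = 1302, 11076 × 0.163 = 1805 → 3107
20–39: 3920 × 0.969 = 3798
40–59: 5611 × 0.977 = 5482
60–79: 11076 × 0.966 = 10699
80+: 7645 × 0.946 + 27870 × 0.512 = 7232 + 14269 = 21501
Population now: 0–19=3107, 20–39=3798, 40–59=5482, 60–79=10699, 80+=21501

21501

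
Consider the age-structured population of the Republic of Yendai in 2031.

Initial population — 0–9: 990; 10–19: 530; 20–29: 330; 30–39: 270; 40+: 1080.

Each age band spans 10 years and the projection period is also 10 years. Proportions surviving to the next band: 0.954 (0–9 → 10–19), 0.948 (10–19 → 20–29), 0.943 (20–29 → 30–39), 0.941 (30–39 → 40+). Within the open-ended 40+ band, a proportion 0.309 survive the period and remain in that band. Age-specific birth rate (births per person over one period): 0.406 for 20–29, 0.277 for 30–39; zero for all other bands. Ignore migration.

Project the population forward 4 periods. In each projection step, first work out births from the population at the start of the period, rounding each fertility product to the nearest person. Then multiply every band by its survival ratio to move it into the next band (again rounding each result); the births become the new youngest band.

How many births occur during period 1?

Period 1.
Births: 330 * 0.406 = 134  |  270 * 0.277 = 75 — total 209
10–19: 990 * 0.954 = 944
20–29: 530 * 0.948 = 502
30–39: 330 * 0.943 = 311
40+: 270 * 0.941 + 1080 * 0.309 = 254 + 334 = 588
End of period: [209, 944, 502, 311, 588]

209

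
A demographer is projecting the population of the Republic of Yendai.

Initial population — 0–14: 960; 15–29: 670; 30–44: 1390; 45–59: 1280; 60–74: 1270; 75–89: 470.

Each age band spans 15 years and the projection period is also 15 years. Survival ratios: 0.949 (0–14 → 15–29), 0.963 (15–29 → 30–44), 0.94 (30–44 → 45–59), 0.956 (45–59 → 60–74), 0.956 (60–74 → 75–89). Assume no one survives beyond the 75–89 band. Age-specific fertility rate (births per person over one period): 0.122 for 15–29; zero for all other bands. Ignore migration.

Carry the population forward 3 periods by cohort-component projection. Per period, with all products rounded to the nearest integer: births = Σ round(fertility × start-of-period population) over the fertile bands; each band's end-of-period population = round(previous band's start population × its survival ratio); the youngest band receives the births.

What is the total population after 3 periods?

Let band 1 be 0–14 through band 6 = 75–89.
Period 1:
Births: 670 × 0.122 = 82
Band 2: 960 × 0.949 = 911
Band 3: 670 × 0.963 = 645
Band 4: 1390 × 0.94 = 1307
Band 5: 1280 × 0.956 = 1224
Band 6: 1270 × 0.956 = 1214
Population now: 0–14=82, 15–29=911, 30–44=645, 45–59=1307, 60–74=1224, 75–89=1214
Period 2:
Births: 911 × 0.122 = 111
Band 2: 82 × 0.949 = 78
Band 3: 911 × 0.963 = 877
Band 4: 645 × 0.94 = 606
Band 5: 1307 × 0.956 = 1249
Band 6: 1224 × 0.956 = 1170
Population now: 0–14=111, 15–29=78, 30–44=877, 45–59=606, 60–74=1249, 75–89=1170
Period 3:
Births: 78 × 0.122 = 10
Band 2: 111 × 0.949 = 105
Band 3: 78 × 0.963 = 75
Band 4: 877 × 0.94 = 824
Band 5: 606 × 0.956 = 579
Band 6: 1249 × 0.956 = 1194
Population now: 0–14=10, 15–29=105, 30–44=75, 45–59=824, 60–74=579, 75–89=1194
Total after period 3: 10 + 105 + 75 + 824 + 579 + 1194 = 2787

2787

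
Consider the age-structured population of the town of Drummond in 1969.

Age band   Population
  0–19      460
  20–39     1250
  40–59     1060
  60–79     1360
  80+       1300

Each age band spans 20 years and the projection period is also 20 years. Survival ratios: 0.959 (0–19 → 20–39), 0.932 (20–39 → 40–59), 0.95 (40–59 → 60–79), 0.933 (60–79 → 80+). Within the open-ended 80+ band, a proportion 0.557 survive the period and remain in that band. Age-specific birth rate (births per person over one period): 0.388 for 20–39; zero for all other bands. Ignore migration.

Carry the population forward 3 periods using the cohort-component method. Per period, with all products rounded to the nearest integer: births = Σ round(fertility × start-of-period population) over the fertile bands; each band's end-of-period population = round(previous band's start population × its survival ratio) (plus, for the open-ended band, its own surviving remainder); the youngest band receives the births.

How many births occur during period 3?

180

Period 1.
Births: 1250 * 0.388 = 485
20–39: 460 * 0.959 = 441
40–59: 1250 * 0.932 = 1165
60–79: 1060 * 0.95 = 1007
80+: 1360 * 0.933 + 1300 * 0.557 = 1269 + 724 = 1993
→ [485, 441, 1165, 1007, 1993]
Period 2.
Births: 441 * 0.388 = 171
20–39: 485 * 0.959 = 465
40–59: 441 * 0.932 = 411
60–79: 1165 * 0.95 = 1107
80+: 1007 * 0.933 + 1993 * 0.557 = 940 + 1110 = 2050
→ [171, 465, 411, 1107, 2050]
Period 3.
Births: 465 * 0.388 = 180
20–39: 171 * 0.959 = 164
40–59: 465 * 0.932 = 433
60–79: 411 * 0.95 = 390
80+: 1107 * 0.933 + 2050 * 0.557 = 1033 + 1142 = 2175
→ [180, 164, 433, 390, 2175]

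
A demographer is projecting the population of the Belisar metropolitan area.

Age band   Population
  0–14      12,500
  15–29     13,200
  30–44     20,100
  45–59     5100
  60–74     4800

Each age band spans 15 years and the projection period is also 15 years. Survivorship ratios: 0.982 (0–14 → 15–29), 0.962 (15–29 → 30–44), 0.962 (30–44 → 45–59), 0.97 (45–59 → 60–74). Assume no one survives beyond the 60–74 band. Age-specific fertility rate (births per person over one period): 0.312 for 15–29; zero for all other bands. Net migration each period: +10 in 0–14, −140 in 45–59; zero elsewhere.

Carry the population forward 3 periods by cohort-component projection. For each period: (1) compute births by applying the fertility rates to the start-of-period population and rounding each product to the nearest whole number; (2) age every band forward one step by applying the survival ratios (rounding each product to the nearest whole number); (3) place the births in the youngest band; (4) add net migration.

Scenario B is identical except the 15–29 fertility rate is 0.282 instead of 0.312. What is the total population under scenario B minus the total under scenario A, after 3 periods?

Let group 1 be 0–14 through group 5 = 60–74.
[period 1]
Births: 13200 * 0.312 = 4118
Group 2: 12500 * 0.982 = 12275
Group 3: 13200 * 0.962 = 12698
Group 4: 20100 * 0.962 = 19336
Group 5: 5100 * 0.97 = 4947
Net migration: Group 1 + 10 → 4128; Group 4 − 140 → 19196
→ [4128, 12275, 12698, 19196, 4947]
[period 2]
Births: 12275 * 0.312 = 3830
Group 2: 4128 * 0.982 = 4054
Group 3: 12275 * 0.962 = 11809
Group 4: 12698 * 0.962 = 12215
Group 5: 19196 * 0.97 = 18620
Net migration: Group 1 + 10 → 3840; Group 4 − 140 → 12075
→ [3840, 4054, 11809, 12075, 18620]
[period 3]
Births: 4054 * 0.312 = 1265
Group 2: 3840 * 0.982 = 3771
Group 3: 4054 * 0.962 = 3900
Group 4: 11809 * 0.962 = 11360
Group 5: 12075 * 0.97 = 11713
Net migration: Group 1 + 10 → 1275; Group 4 − 140 → 11220
→ [1275, 3771, 3900, 11220, 11713]
Scenario A total after 3 periods: 31879
Scenario B projection —
[period 1]
Births: 13200 * 0.282 = 3722
Group 2: 12500 * 0.982 = 12275
Group 3: 13200 * 0.962 = 12698
Group 4: 20100 * 0.962 = 19336
Group 5: 5100 * 0.97 = 4947
Net migration: Group 1 + 10 → 3732; Group 4 − 140 → 19196
→ [3732, 12275, 12698, 19196, 4947]
[period 2]
Births: 12275 * 0.282 = 3462
Group 2: 3732 * 0.982 = 3665
Group 3: 12275 * 0.962 = 11809
Group 4: 12698 * 0.962 = 12215
Group 5: 19196 * 0.97 = 18620
Net migration: Group 1 + 10 → 3472; Group 4 − 140 → 12075
→ [3472, 3665, 11809, 12075, 18620]
[period 3]
Births: 3665 * 0.282 = 1034
Group 2: 3472 * 0.982 = 3410
Group 3: 3665 * 0.962 = 3526
Group 4: 11809 * 0.962 = 11360
Group 5: 12075 * 0.97 = 11713
Net migration: Group 1 + 10 → 1044; Group 4 − 140 → 11220
→ [1044, 3410, 3526, 11220, 11713]
Scenario B total after 3 periods: 30913
Difference B − A = 30913 − 31879 = -966

-966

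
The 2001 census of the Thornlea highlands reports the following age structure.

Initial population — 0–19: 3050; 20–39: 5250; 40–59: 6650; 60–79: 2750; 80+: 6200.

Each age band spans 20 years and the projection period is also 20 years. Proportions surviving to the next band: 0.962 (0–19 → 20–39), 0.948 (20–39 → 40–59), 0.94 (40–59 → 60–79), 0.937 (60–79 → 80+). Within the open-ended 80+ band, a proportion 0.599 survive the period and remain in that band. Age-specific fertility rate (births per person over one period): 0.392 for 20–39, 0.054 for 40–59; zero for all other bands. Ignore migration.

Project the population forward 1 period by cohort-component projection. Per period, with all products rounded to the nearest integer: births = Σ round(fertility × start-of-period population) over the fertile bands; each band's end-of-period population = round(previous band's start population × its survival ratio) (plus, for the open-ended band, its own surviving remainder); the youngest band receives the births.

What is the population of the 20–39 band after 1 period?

2934

[period 1]
Births: 5250 * 0.392 = 2058 ; 6650 * 0.054 = 359 → total 2417
20–39: 3050 * 0.962 = 2934
40–59: 5250 * 0.948 = 4977
60–79: 6650 * 0.94 = 6251
80+: 2750 * 0.937 + 6200 * 0.599 = 2577 + 3714 = 6291
Population now: 0–19=2417, 20–39=2934, 40–59=4977, 60–79=6251, 80+=6291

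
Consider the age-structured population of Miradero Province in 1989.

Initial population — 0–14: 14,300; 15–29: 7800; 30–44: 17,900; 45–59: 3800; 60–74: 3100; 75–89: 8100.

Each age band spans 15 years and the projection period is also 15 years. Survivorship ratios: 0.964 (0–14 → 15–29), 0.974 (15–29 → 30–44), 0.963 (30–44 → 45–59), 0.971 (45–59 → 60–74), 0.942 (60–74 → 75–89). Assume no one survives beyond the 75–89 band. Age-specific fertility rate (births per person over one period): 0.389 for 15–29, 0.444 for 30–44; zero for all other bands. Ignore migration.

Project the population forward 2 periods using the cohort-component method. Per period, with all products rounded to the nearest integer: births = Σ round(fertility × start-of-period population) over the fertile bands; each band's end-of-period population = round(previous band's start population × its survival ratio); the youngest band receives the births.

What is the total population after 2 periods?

Let group 1 be 0–14 through group 6 = 75–89.
— Period 1 —
Births: 7800 × 0.389 = 3034 ; 17900 × 0.444 = 7948 — total 10982
Group 2: 14300 × 0.964 = 13785
Group 3: 7800 × 0.974 = 7597
Group 4: 17900 × 0.963 = 17238
Group 5: 3800 × 0.971 = 3690
Group 6: 3100 × 0.942 = 2920
Giving 10982 / 13785 / 7597 / 17238 / 3690 / 2920.
— Period 2 —
Births: 13785 × 0.389 = 5362 ; 7597 × 0.444 = 3373 — total 8735
Group 2: 10982 × 0.964 = 10587
Group 3: 13785 × 0.974 = 13427
Group 4: 7597 × 0.963 = 7316
Group 5: 17238 × 0.971 = 16738
Group 6: 3690 × 0.942 = 3476
Giving 8735 / 10587 / 13427 / 7316 / 16738 / 3476.
Total after period 2: 8735 + 10587 + 13427 + 7316 + 16738 + 3476 = 60279

60279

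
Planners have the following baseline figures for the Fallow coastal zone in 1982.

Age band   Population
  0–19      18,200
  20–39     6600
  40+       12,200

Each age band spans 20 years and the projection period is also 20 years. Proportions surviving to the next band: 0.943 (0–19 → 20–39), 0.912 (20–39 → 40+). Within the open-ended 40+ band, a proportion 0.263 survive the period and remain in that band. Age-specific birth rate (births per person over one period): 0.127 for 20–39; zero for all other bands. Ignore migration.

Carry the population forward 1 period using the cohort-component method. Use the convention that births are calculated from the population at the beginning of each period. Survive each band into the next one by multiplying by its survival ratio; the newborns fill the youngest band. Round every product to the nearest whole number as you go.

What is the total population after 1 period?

Let band 1 be 0–19 through band 3 = 40+.
— Period 1 —
Births: 6600 × 0.127 = 838
Band 2: 18200 × 0.943 = 17163
Band 3: 6600 × 0.912 + 12200 × 0.263 = 6019 + 3209 = 9228
Population now: 0–19=838, 20–39=17163, 40+=9228
Total after period 1: 838 + 17163 + 9228 = 27229

27229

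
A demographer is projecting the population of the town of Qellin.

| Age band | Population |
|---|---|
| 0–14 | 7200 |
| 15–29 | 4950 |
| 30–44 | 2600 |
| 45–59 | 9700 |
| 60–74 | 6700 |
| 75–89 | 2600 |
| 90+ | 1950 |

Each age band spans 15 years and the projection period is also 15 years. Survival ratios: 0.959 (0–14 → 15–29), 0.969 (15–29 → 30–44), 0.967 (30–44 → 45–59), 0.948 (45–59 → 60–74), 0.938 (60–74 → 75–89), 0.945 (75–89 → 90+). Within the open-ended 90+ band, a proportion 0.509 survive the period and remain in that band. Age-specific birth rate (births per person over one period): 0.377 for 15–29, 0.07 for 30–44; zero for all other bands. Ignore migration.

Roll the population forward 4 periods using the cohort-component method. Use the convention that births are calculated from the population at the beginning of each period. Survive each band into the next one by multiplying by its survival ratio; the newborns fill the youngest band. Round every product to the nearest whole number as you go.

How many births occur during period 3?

(Bands numbered youngest = 1 to oldest = 7.)
[period 1]
Births: 4950 × 0.377 = 1866, 2600 × 0.07 = 182 → total 2048
Band 2: 7200 × 0.959 = 6905
Band 3: 4950 × 0.969 = 4797
Band 4: 2600 × 0.967 = 2514
Band 5: 9700 × 0.948 = 9196
Band 6: 6700 × 0.938 = 6285
Band 7: 2600 × 0.945 + 1950 × 0.509 = 2457 + 993 = 3450
Giving 2048 / 6905 / 4797 / 2514 / 9196 / 6285 / 3450.
[period 2]
Births: 6905 × 0.377 = 2603, 4797 × 0.07 = 336 → total 2939
Band 2: 2048 × 0.959 = 1964
Band 3: 6905 × 0.969 = 6691
Band 4: 4797 × 0.967 = 4639
Band 5: 2514 × 0.948 = 2383
Band 6: 9196 × 0.938 = 8626
Band 7: 6285 × 0.945 + 3450 × 0.509 = 5939 + 1756 = 7695
Giving 2939 / 1964 / 6691 / 4639 / 2383 / 8626 / 7695.
[period 3]
Births: 1964 × 0.377 = 740, 6691 × 0.07 = 468 → total 1208
Band 2: 2939 × 0.959 = 2819
Band 3: 1964 × 0.969 = 1903
Band 4: 6691 × 0.967 = 6470
Band 5: 4639 × 0.948 = 4398
Band 6: 2383 × 0.938 = 2235
Band 7: 8626 × 0.945 + 7695 × 0.509 = 8152 + 3917 = 12069
Giving 1208 / 2819 / 1903 / 6470 / 4398 / 2235 / 12069.

1208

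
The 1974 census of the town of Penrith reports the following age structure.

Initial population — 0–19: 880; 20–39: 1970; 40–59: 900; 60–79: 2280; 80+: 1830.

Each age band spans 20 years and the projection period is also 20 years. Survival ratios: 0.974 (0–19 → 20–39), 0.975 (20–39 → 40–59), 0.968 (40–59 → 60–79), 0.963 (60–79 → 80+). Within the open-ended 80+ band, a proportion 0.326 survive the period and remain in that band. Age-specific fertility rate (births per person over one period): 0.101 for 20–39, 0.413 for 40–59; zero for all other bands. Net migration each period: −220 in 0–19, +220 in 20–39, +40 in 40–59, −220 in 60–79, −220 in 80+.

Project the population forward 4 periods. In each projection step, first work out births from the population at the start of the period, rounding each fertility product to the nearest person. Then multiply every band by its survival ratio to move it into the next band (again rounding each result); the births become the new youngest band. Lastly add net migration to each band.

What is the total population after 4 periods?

(Bands numbered youngest = 1 to oldest = 5.)
Period 1.
Births: 1970 * 0.101 = 199 ; 900 * 0.413 = 372 — total 571
Band 2: 880 * 0.974 = 857
Band 3: 1970 * 0.975 = 1921
Band 4: 900 * 0.968 = 871
Band 5: 2280 * 0.963 + 1830 * 0.326 = 2196 + 597 = 2793
Net migration: Band 1 − 220 → 351; Band 2 + 220 → 1077; Band 3 + 40 → 1961; Band 4 − 220 → 651; Band 5 − 220 → 2573
Giving 351 / 1077 / 1961 / 651 / 2573.
Period 2.
Births: 1077 * 0.101 = 109 ; 1961 * 0.413 = 810 — total 919
Band 2: 351 * 0.974 = 342
Band 3: 1077 * 0.975 = 1050
Band 4: 1961 * 0.968 = 1898
Band 5: 651 * 0.963 + 2573 * 0.326 = 627 + 839 = 1466
Net migration: Band 1 − 220 → 699; Band 2 + 220 → 562; Band 3 + 40 → 1090; Band 4 − 220 → 1678; Band 5 − 220 → 1246
Giving 699 / 562 / 1090 / 1678 / 1246.
Period 3.
Births: 562 * 0.101 = 57 ; 1090 * 0.413 = 450 — total 507
Band 2: 699 * 0.974 = 681
Band 3: 562 * 0.975 = 548
Band 4: 1090 * 0.968 = 1055
Band 5: 1678 * 0.963 + 1246 * 0.326 = 1616 + 406 = 2022
Net migration: Band 1 − 220 → 287; Band 2 + 220 → 901; Band 3 + 40 → 588; Band 4 − 220 → 835; Band 5 − 220 → 1802
Giving 287 / 901 / 588 / 835 / 1802.
Period 4.
Births: 901 * 0.101 = 91 ; 588 * 0.413 = 243 — total 334
Band 2: 287 * 0.974 = 280
Band 3: 901 * 0.975 = 878
Band 4: 588 * 0.968 = 569
Band 5: 835 * 0.963 + 1802 * 0.326 = 804 + 587 = 1391
Net migration: Band 1 − 220 → 114; Band 2 + 220 → 500; Band 3 + 40 → 918; Band 4 − 220 → 349; Band 5 − 220 → 1171
Giving 114 / 500 / 918 / 349 / 1171.
Total after period 4: 114 + 500 + 918 + 349 + 1171 = 3052

3052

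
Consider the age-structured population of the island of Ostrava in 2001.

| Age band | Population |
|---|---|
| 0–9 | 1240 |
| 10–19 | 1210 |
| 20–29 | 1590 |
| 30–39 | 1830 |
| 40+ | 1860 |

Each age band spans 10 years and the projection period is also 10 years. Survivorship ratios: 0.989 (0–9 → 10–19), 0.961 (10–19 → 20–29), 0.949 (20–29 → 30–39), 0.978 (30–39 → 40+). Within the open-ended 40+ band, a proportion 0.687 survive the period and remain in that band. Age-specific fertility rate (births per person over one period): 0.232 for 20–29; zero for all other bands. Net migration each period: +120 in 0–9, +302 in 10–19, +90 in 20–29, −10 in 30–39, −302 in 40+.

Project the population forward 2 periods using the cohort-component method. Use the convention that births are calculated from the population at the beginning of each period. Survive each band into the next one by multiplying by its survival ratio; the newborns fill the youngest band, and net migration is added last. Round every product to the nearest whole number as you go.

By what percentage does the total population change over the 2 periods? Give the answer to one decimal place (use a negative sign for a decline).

-9.5

Let band 1 be 0–9 through band 5 = 40+.
Period 1:
Births: 1590 × 0.232 = 369
Band 2: 1240 × 0.989 = 1226
Band 3: 1210 × 0.961 = 1163
Band 4: 1590 × 0.949 = 1509
Band 5: 1830 × 0.978 + 1860 × 0.687 = 1790 + 1278 = 3068
Net migration: Band 1 + 120 → 489; Band 2 + 302 → 1528; Band 3 + 90 → 1253; Band 4 − 10 → 1499; Band 5 − 302 → 2766
End of period: [489, 1528, 1253, 1499, 2766]
Period 2:
Births: 1253 × 0.232 = 291
Band 2: 489 × 0.989 = 484
Band 3: 1528 × 0.961 = 1468
Band 4: 1253 × 0.949 = 1189
Band 5: 1499 × 0.978 + 2766 × 0.687 = 1466 + 1900 = 3366
Net migration: Band 1 + 120 → 411; Band 2 + 302 → 786; Band 3 + 90 → 1558; Band 4 − 10 → 1179; Band 5 − 302 → 3064
End of period: [411, 786, 1558, 1179, 3064]
Total: 7730 → 6998; change = -732; percentage change = -9.5%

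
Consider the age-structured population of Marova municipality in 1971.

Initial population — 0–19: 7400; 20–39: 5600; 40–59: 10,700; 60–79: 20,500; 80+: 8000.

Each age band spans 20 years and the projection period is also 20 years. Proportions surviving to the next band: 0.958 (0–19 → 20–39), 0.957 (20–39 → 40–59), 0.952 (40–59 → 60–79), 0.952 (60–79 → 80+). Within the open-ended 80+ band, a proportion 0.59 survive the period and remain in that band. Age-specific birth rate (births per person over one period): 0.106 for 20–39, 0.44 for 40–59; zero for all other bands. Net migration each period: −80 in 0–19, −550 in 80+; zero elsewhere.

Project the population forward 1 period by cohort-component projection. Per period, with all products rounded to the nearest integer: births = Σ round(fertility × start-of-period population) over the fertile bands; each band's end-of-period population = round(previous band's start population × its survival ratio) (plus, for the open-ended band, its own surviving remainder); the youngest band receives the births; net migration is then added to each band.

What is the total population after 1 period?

51542

(Groups numbered youngest = 1 to oldest = 5.)
Period 1:
Births: 5600 × 0.106 = 594, 10700 × 0.44 = 4708 → total 5302
Group 2: 7400 × 0.958 = 7089
Group 3: 5600 × 0.957 = 5359
Group 4: 10700 × 0.952 = 10186
Group 5: 20500 × 0.952 + 8000 × 0.59 = 19516 + 4720 = 24236
Net migration: Group 1 − 80 → 5222; Group 5 − 550 → 23686
→ [5222, 7089, 5359, 10186, 23686]
Total after period 1: 5222 + 7089 + 5359 + 10186 + 23686 = 51542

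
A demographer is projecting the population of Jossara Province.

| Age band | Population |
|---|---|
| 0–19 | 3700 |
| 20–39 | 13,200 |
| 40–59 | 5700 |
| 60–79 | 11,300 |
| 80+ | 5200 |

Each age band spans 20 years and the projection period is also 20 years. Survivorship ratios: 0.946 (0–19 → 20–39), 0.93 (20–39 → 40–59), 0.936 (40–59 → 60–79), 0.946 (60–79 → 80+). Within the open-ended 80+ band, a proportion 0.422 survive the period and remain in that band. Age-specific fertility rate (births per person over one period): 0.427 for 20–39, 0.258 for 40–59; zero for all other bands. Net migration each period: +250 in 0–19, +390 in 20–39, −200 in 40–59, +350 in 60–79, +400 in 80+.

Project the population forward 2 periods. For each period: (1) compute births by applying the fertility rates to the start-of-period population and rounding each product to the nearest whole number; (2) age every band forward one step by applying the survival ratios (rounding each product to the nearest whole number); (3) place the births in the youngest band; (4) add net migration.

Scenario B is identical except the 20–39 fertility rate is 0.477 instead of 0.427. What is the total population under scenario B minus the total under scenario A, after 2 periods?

819

After projecting period 1:
Births: 13200 × 0.427 = 5636, 5700 × 0.258 = 1471 → 7107
20–39: 3700 × 0.946 = 3500
40–59: 13200 × 0.93 = 12276
60–79: 5700 × 0.936 = 5335
80+: 11300 × 0.946 + 5200 × 0.422 = 10690 + 2194 = 12884
Net migration: 0–19 + 250 → 7357; 20–39 + 390 → 3890; 40–59 − 200 → 12076; 60–79 + 350 → 5685; 80+ + 400 → 13284
End of period: [7357, 3890, 12076, 5685, 13284]
After projecting period 2:
Births: 3890 × 0.427 = 1661, 12076 × 0.258 = 3116 → 4777
20–39: 7357 × 0.946 = 6960
40–59: 3890 × 0.93 = 3618
60–79: 12076 × 0.936 = 11303
80+: 5685 × 0.946 + 13284 × 0.422 = 5378 + 5606 = 10984
Net migration: 0–19 + 250 → 5027; 20–39 + 390 → 7350; 40–59 − 200 → 3418; 60–79 + 350 → 11653; 80+ + 400 → 11384
End of period: [5027, 7350, 3418, 11653, 11384]
Scenario A total after 2 periods: 38832
Scenario B projection —
After projecting period 1:
Births: 13200 × 0.477 = 6296, 5700 × 0.258 = 1471 → 7767
20–39: 3700 × 0.946 = 3500
40–59: 13200 × 0.93 = 12276
60–79: 5700 × 0.936 = 5335
80+: 11300 × 0.946 + 5200 × 0.422 = 10690 + 2194 = 12884
Net migration: 0–19 + 250 → 8017; 20–39 + 390 → 3890; 40–59 − 200 → 12076; 60–79 + 350 → 5685; 80+ + 400 → 13284
End of period: [8017, 3890, 12076, 5685, 13284]
After projecting period 2:
Births: 3890 × 0.477 = 1856, 12076 × 0.258 = 3116 → 4972
20–39: 8017 × 0.946 = 7584
40–59: 3890 × 0.93 = 3618
60–79: 12076 × 0.936 = 11303
80+: 5685 × 0.946 + 13284 × 0.422 = 5378 + 5606 = 10984
Net migration: 0–19 + 250 → 5222; 20–39 + 390 → 7974; 40–59 − 200 → 3418; 60–79 + 350 → 11653; 80+ + 400 → 11384
End of period: [5222, 7974, 3418, 11653, 11384]
Scenario B total after 2 periods: 39651
Difference B − A = 39651 − 38832 = 819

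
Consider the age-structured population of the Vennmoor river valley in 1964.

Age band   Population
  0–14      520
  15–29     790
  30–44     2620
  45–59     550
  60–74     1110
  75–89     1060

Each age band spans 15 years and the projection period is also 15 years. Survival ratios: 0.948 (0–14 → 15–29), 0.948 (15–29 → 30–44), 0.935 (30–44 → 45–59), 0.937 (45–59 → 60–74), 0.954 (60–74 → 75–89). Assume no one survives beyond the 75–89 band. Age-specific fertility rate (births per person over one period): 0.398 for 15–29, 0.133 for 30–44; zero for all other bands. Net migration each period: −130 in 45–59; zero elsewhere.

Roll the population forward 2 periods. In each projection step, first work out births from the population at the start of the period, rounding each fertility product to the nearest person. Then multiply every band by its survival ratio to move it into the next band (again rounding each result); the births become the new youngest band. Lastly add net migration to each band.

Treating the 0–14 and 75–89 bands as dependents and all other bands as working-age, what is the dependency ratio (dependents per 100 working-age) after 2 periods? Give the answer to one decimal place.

Period 1.
Births: 790 * 0.398 = 314, 2620 * 0.133 = 348 — total 662
15–29: 520 * 0.948 = 493
30–44: 790 * 0.948 = 749
45–59: 2620 * 0.935 = 2450
60–74: 550 * 0.937 = 515
75–89: 1110 * 0.954 = 1059
Net migration: 45–59 − 130 → 2320
Population now: 0–14=662, 15–29=493, 30–44=749, 45–59=2320, 60–74=515, 75–89=1059
Period 2.
Births: 493 * 0.398 = 196, 749 * 0.133 = 100 — total 296
15–29: 662 * 0.948 = 628
30–44: 493 * 0.948 = 467
45–59: 749 * 0.935 = 700
60–74: 2320 * 0.937 = 2174
75–89: 515 * 0.954 = 491
Net migration: 45–59 − 130 → 570
Population now: 0–14=296, 15–29=628, 30–44=467, 45–59=570, 60–74=2174, 75–89=491
Dependents (band 0–14 + band 75–89) = 296 + 491 = 787; working-age = 3839; ratio = 787/3839 × 100 = 20.5

20.5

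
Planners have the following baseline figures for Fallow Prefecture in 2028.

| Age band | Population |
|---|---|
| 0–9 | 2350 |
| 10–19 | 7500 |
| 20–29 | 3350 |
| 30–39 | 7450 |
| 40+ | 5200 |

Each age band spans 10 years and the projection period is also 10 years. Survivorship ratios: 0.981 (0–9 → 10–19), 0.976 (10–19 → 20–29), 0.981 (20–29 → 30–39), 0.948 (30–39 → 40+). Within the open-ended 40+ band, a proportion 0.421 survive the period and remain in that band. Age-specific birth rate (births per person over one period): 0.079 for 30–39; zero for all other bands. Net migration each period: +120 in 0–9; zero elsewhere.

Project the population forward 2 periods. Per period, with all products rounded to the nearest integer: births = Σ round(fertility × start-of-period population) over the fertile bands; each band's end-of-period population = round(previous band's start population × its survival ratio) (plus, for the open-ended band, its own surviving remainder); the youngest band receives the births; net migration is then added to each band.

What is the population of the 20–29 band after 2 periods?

2250

— Period 1 —
Births: 7450 * 0.079 = 589
10–19: 2350 * 0.981 = 2305
20–29: 7500 * 0.976 = 7320
30–39: 3350 * 0.981 = 3286
40+: 7450 * 0.948 + 5200 * 0.421 = 7063 + 2189 = 9252
Net migration: 0–9 + 120 → 709
Population now: 0–9=709, 10–19=2305, 20–29=7320, 30–39=3286, 40+=9252
— Period 2 —
Births: 3286 * 0.079 = 260
10–19: 709 * 0.981 = 696
20–29: 2305 * 0.976 = 2250
30–39: 7320 * 0.981 = 7181
40+: 3286 * 0.948 + 9252 * 0.421 = 3115 + 3895 = 7010
Net migration: 0–9 + 120 → 380
Population now: 0–9=380, 10–19=696, 20–29=2250, 30–39=7181, 40+=7010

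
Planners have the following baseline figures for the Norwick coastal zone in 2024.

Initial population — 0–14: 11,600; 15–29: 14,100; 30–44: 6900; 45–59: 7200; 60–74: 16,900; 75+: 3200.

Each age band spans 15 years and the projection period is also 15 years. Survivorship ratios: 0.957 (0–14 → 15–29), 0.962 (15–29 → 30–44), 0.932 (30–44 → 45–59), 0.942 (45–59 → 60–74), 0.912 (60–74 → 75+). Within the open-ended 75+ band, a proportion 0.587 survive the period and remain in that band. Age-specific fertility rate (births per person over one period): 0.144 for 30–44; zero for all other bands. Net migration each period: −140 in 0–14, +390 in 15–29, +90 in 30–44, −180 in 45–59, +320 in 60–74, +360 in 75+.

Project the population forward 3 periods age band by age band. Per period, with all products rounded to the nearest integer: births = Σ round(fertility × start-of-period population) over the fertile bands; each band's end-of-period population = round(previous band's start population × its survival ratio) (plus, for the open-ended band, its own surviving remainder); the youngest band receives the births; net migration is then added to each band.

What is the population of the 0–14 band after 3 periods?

1465

Numbering the bands 1..6 from youngest to oldest:
— Period 1 —
Births: 6900 × 0.144 = 994
Band 2: 11600 × 0.957 = 11101
Band 3: 14100 × 0.962 = 13564
Band 4: 6900 × 0.932 = 6431
Band 5: 7200 × 0.942 = 6782
Band 6: 16900 × 0.912 + 3200 × 0.587 = 15413 + 1878 = 17291
Net migration: Band 1 − 140 → 854; Band 2 + 390 → 11491; Band 3 + 90 → 13654; Band 4 − 180 → 6251; Band 5 + 320 → 7102; Band 6 + 360 → 17651
→ [854, 11491, 13654, 6251, 7102, 17651]
— Period 2 —
Births: 13654 × 0.144 = 1966
Band 2: 854 × 0.957 = 817
Band 3: 11491 × 0.962 = 11054
Band 4: 13654 × 0.932 = 12726
Band 5: 6251 × 0.942 = 5888
Band 6: 7102 × 0.912 + 17651 × 0.587 = 6477 + 10361 = 16838
Net migration: Band 1 − 140 → 1826; Band 2 + 390 → 1207; Band 3 + 90 → 11144; Band 4 − 180 → 12546; Band 5 + 320 → 6208; Band 6 + 360 → 17198
→ [1826, 1207, 11144, 12546, 6208, 17198]
— Period 3 —
Births: 11144 × 0.144 = 1605
Band 2: 1826 × 0.957 = 1747
Band 3: 1207 × 0.962 = 1161
Band 4: 11144 × 0.932 = 10386
Band 5: 12546 × 0.942 = 11818
Band 6: 6208 × 0.912 + 17198 × 0.587 = 5662 + 10095 = 15757
Net migration: Band 1 − 140 → 1465; Band 2 + 390 → 2137; Band 3 + 90 → 1251; Band 4 − 180 → 10206; Band 5 + 320 → 12138; Band 6 + 360 → 16117
→ [1465, 2137, 1251, 10206, 12138, 16117]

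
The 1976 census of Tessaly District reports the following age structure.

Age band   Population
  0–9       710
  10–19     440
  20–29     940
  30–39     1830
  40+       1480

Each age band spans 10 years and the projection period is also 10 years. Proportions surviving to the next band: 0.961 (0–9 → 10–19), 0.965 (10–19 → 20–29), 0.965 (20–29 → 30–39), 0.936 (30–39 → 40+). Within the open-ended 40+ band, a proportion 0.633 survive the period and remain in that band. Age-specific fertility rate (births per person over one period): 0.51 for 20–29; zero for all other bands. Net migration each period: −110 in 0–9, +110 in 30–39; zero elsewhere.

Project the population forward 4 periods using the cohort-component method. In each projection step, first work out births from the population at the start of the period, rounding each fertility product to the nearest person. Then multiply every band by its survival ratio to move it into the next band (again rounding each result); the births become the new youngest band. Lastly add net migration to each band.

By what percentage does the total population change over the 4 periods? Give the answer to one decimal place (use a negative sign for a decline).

-46.6

— Period 1 —
Births: 940 * 0.51 = 479
10–19: 710 * 0.961 = 682
20–29: 440 * 0.965 = 425
30–39: 940 * 0.965 = 907
40+: 1830 * 0.936 + 1480 * 0.633 = 1713 + 937 = 2650
Net migration: 0–9 − 110 → 369; 30–39 + 110 → 1017
Giving 369 / 682 / 425 / 1017 / 2650.
— Period 2 —
Births: 425 * 0.51 = 217
10–19: 369 * 0.961 = 355
20–29: 682 * 0.965 = 658
30–39: 425 * 0.965 = 410
40+: 1017 * 0.936 + 2650 * 0.633 = 952 + 1677 = 2629
Net migration: 0–9 − 110 → 107; 30–39 + 110 → 520
Giving 107 / 355 / 658 / 520 / 2629.
— Period 3 —
Births: 658 * 0.51 = 336
10–19: 107 * 0.961 = 103
20–29: 355 * 0.965 = 343
30–39: 658 * 0.965 = 635
40+: 520 * 0.936 + 2629 * 0.633 = 487 + 1664 = 2151
Net migration: 0–9 − 110 → 226; 30–39 + 110 → 745
Giving 226 / 103 / 343 / 745 / 2151.
— Period 4 —
Births: 343 * 0.51 = 175
10–19: 226 * 0.961 = 217
20–29: 103 * 0.965 = 99
30–39: 343 * 0.965 = 331
40+: 745 * 0.936 + 2151 * 0.633 = 697 + 1362 = 2059
Net migration: 0–9 − 110 → 65; 30–39 + 110 → 441
Giving 65 / 217 / 99 / 441 / 2059.
Total: 5400 → 2881; change = -2519; percentage change = -46.6%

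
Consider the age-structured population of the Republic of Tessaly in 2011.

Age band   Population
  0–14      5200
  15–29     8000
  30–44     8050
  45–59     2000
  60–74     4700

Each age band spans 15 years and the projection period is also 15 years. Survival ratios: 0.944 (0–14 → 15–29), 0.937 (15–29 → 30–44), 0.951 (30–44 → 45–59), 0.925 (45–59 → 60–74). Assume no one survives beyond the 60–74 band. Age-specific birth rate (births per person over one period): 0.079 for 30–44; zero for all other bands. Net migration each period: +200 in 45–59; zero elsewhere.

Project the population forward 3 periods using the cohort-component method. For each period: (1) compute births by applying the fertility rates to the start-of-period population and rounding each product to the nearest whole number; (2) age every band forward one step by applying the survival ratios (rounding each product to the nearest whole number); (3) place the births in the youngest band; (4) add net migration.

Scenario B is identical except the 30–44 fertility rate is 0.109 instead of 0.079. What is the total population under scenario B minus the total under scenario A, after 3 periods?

564

Period 1:
Births: 8050 × 0.079 = 636
15–29: 5200 × 0.944 = 4909
30–44: 8000 × 0.937 = 7496
45–59: 8050 × 0.951 = 7656
60–74: 2000 × 0.925 = 1850
Net migration: 45–59 + 200 → 7856
Population now: 0–14=636, 15–29=4909, 30–44=7496, 45–59=7856, 60–74=1850
Period 2:
Births: 7496 × 0.079 = 592
15–29: 636 × 0.944 = 600
30–44: 4909 × 0.937 = 4600
45–59: 7496 × 0.951 = 7129
60–74: 7856 × 0.925 = 7267
Net migration: 45–59 + 200 → 7329
Population now: 0–14=592, 15–29=600, 30–44=4600, 45–59=7329, 60–74=7267
Period 3:
Births: 4600 × 0.079 = 363
15–29: 592 × 0.944 = 559
30–44: 600 × 0.937 = 562
45–59: 4600 × 0.951 = 4375
60–74: 7329 × 0.925 = 6779
Net migration: 45–59 + 200 → 4575
Population now: 0–14=363, 15–29=559, 30–44=562, 45–59=4575, 60–74=6779
Scenario A total after 3 periods: 12838
Scenario B projection —
Period 1:
Births: 8050 × 0.109 = 877
15–29: 5200 × 0.944 = 4909
30–44: 8000 × 0.937 = 7496
45–59: 8050 × 0.951 = 7656
60–74: 2000 × 0.925 = 1850
Net migration: 45–59 + 200 → 7856
Population now: 0–14=877, 15–29=4909, 30–44=7496, 45–59=7856, 60–74=1850
Period 2:
Births: 7496 × 0.109 = 817
15–29: 877 × 0.944 = 828
30–44: 4909 × 0.937 = 4600
45–59: 7496 × 0.951 = 7129
60–74: 7856 × 0.925 = 7267
Net migration: 45–59 + 200 → 7329
Population now: 0–14=817, 15–29=828, 30–44=4600, 45–59=7329, 60–74=7267
Period 3:
Births: 4600 × 0.109 = 501
15–29: 817 × 0.944 = 771
30–44: 828 × 0.937 = 776
45–59: 4600 × 0.951 = 4375
60–74: 7329 × 0.925 = 6779
Net migration: 45–59 + 200 → 4575
Population now: 0–14=501, 15–29=771, 30–44=776, 45–59=4575, 60–74=6779
Scenario B total after 3 periods: 13402
Difference B − A = 13402 − 12838 = 564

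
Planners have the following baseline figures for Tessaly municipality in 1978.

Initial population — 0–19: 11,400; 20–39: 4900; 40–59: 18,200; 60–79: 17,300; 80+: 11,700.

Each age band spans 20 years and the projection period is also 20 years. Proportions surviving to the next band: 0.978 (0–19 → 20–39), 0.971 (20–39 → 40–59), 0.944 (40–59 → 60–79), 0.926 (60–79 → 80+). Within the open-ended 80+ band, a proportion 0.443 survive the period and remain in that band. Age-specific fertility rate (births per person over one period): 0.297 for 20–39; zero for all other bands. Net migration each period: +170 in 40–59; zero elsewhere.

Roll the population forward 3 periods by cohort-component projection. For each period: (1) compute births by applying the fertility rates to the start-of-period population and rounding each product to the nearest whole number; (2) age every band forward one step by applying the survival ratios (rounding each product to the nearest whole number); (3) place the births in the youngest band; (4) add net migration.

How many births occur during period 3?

[period 1]
Births: 4900 × 0.297 = 1455
20–39: 11400 × 0.978 = 11149
40–59: 4900 × 0.971 = 4758
60–79: 18200 × 0.944 = 17181
80+: 17300 × 0.926 + 11700 × 0.443 = 16020 + 5183 = 21203
Net migration: 40–59 + 170 → 4928
→ [1455, 11149, 4928, 17181, 21203]
[period 2]
Births: 11149 × 0.297 = 3311
20–39: 1455 × 0.978 = 1423
40–59: 11149 × 0.971 = 10826
60–79: 4928 × 0.944 = 4652
80+: 17181 × 0.926 + 21203 × 0.443 = 15910 + 9393 = 25303
Net migration: 40–59 + 170 → 10996
→ [3311, 1423, 10996, 4652, 25303]
[period 3]
Births: 1423 × 0.297 = 423
20–39: 3311 × 0.978 = 3238
40–59: 1423 × 0.971 = 1382
60–79: 10996 × 0.944 = 10380
80+: 4652 × 0.926 + 25303 × 0.443 = 4308 + 11209 = 15517
Net migration: 40–59 + 170 → 1552
→ [423, 3238, 1552, 10380, 15517]

423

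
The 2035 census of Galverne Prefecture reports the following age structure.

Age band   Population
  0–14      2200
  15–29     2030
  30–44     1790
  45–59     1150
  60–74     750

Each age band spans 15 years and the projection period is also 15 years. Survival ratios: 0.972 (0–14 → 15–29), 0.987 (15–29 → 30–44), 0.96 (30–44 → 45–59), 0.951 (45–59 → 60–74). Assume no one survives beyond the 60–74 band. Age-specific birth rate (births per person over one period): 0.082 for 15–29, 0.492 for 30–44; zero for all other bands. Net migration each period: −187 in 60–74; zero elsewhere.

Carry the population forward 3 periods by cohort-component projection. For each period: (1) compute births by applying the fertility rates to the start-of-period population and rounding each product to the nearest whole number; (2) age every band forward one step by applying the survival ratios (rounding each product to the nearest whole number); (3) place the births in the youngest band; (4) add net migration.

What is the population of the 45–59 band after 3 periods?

2026

Numbering the bands 1..5 from youngest to oldest:
After projecting period 1:
Births: 2030 × 0.082 = 166  |  1790 × 0.492 = 881 — total 1047
Band 2: 2200 × 0.972 = 2138
Band 3: 2030 × 0.987 = 2004
Band 4: 1790 × 0.96 = 1718
Band 5: 1150 × 0.951 = 1094
Net migration: Band 5 − 187 → 907
End of period: [1047, 2138, 2004, 1718, 907]
After projecting period 2:
Births: 2138 × 0.082 = 175  |  2004 × 0.492 = 986 — total 1161
Band 2: 1047 × 0.972 = 1018
Band 3: 2138 × 0.987 = 2110
Band 4: 2004 × 0.96 = 1924
Band 5: 1718 × 0.951 = 1634
Net migration: Band 5 − 187 → 1447
End of period: [1161, 1018, 2110, 1924, 1447]
After projecting period 3:
Births: 1018 × 0.082 = 83  |  2110 × 0.492 = 1038 — total 1121
Band 2: 1161 × 0.972 = 1128
Band 3: 1018 × 0.987 = 1005
Band 4: 2110 × 0.96 = 2026
Band 5: 1924 × 0.951 = 1830
Net migration: Band 5 − 187 → 1643
End of period: [1121, 1128, 1005, 2026, 1643]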